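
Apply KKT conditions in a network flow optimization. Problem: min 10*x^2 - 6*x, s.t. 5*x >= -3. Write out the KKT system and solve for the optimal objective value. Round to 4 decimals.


Step 1: Try lambda = 0 (constraint inactive).
Stationarity: 2*10*x - 6 = 0
x* = 6/(2*10) = 0.3
Check constraint: 5*0.3 = 1.5 >= -3 -- satisfied.
Step 2: Compute optimal value.
f(x*) = 10*0.3^2 - 6*0.3 = -0.9


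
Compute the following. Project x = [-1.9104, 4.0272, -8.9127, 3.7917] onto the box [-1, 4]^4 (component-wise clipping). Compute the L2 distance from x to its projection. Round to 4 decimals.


Project each component onto [-1, 4].
clip(-1.9104) = -1.0, clip(4.0272) = 4.0, clip(-8.9127) = -1.0, clip(3.7917) = 3.7917
Projection = [-1.0, 4.0, -1.0, 3.7917]
Squared diffs: [0.8288, 0.0007, 62.6108, 0.0]
Distance = sqrt(63.4403) = 7.9649


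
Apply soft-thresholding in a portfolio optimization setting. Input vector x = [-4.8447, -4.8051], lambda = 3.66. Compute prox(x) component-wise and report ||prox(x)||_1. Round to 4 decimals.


Soft-thresholding with lambda = 3.66:
prox(-4.8447) = sign(-4.8447)*max(|-4.8447| - 3.66, 0) = -1.1847
prox(-4.8051) = sign(-4.8051)*max(|-4.8051| - 3.66, 0) = -1.1451
prox(x) = [-1.1847, -1.1451]
||prox(x)||_1 = 1.1847 + 1.1451 = 2.3298


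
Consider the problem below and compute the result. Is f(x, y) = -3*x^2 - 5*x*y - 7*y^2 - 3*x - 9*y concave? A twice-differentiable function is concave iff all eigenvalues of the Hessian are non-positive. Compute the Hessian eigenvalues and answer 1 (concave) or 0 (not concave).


The Hessian of f(x,y) = -3*x^2 - 5*x*y - 7*y^2 - 3*x - 9*y is:
H = [[-6, -5], [-5, -14]]
Trace = -6 - 14 = -20
Determinant = -6*-14 - (-5)^2 = 59
Discriminant = (-20)^2 - 4*59 = 164.0
Eigenvalues: lambda_1 = -16.4031, lambda_2 = -3.5969
The function is concave.

1


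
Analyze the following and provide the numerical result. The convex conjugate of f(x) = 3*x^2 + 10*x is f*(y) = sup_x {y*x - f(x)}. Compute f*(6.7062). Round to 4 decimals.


f*(y) = sup_x {y*x - a*x^2 - b*x} = sup_x {(y-b)*x - a*x^2}
FOC: (y - b) - 2a*x = 0 => x* = (y - b)/(2a)
x* = (6.7062 - 10)/(2*3) = -0.549
f*(6.7062) = (y-b)^2/(4a) = (6.7062 - 10)^2/(4*3)
= 10.8491/12 = 0.9041


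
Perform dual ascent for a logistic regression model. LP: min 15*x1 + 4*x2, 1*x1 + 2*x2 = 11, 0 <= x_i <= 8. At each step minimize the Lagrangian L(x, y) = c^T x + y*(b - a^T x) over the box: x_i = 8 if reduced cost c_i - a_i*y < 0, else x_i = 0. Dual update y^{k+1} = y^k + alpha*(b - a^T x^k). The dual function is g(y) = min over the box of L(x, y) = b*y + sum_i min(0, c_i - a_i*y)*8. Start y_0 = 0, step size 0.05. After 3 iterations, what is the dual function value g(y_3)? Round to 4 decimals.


Dual ascent for LP: min 15*x1 + 4*x2, 1*x1 + 2*x2 = 11, 0 <= x_i <= 8
Step 1: y^k = 0.0, reduced costs: (15.0, 4.0)
  x^k = (0.0, 0.0), subgradient = b - a^T x = 11.0
  y^{k+1} = 0.0 + 0.05*11.0 = 0.55
Step 2: y^k = 0.55, reduced costs: (14.45, 2.9)
  x^k = (0.0, 0.0), subgradient = b - a^T x = 11.0
  y^{k+1} = 0.55 + 0.05*11.0 = 1.1
Step 3: y^k = 1.1, reduced costs: (13.9, 1.8)
  x^k = (0.0, 0.0), subgradient = b - a^T x = 11.0
  y^{k+1} = 1.1 + 0.05*11.0 = 1.65
Dual objective at y_3 = 1.65: reduced costs (13.35, 0.7), box minimizer x = (0.0, 0.0)
g(y_3) = b*y + (c1 - a1*y)*x1 + (c2 - a2*y)*x2 = 11*1.65 + 13.35*0.0 + 0.7*0.0 = 18.15 + 0.0 + 0.0 = 18.15


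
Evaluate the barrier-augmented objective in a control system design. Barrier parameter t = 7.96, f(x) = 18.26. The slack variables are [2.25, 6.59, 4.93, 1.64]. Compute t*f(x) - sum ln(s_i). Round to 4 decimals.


Step 1: Compute log-barrier.
ln values: [0.8109, 1.8856, 1.5953, 0.4947]
phi = -(0.8109 + 1.8856 + 1.5953 + 0.4947) = -4.7865
Step 2: Compute augmented objective.
t*f(x) = 7.96*18.26 = 145.3496
Total = 145.3496 - 4.7865 = 140.5631


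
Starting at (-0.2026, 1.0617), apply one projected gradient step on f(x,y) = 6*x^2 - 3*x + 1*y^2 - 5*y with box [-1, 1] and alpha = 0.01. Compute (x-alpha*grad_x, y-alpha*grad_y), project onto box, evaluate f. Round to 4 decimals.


Step 1: Compute gradient at (-0.2026, 1.0617).
grad_x = 2*6*-0.2026 - 3 = -5.4312
grad_y = 2*1*1.0617 - 5 = -2.8766
Step 2: Gradient step.
x_raw = -0.2026 - 0.01*-5.4312 = -0.1483
y_raw = 1.0617 - 0.01*-2.8766 = 1.0905
Step 3: Project onto [-1, 1].
x_proj = clip(-0.1483) = -0.1483
y_proj = clip(1.0905) = 1.0
Step 4: Evaluate f.
f(-0.1483, 1.0) = -3.4232


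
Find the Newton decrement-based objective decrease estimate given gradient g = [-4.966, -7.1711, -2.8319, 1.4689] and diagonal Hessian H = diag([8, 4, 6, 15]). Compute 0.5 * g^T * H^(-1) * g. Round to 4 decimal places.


Step 1: H is diagonal, so H^(-1) * g = [-0.6208, -1.7928, -0.472, 0.0979].
Step 2: g^T H^(-1) g = sum_i g_i^2 / H_ii
  = (-4.966)^2/8 + (-7.1711)^2/4 + (-2.8319)^2/6 + (1.4689)^2/15
  = 3.0826 + 12.8562 + 1.3366 + 0.1438 = 17.4193
Step 3: Objective decrease = 0.5 * g^T H^(-1) g = 8.7096


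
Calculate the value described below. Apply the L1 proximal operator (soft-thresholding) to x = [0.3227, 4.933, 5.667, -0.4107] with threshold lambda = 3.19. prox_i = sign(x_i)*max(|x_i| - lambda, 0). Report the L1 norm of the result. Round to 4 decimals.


Soft-thresholding with lambda = 3.19:
prox(0.3227) = sign(0.3227)*max(|0.3227| - 3.19, 0) = 0.0
prox(4.933) = sign(4.933)*max(|4.933| - 3.19, 0) = 1.743
prox(5.667) = sign(5.667)*max(|5.667| - 3.19, 0) = 2.477
prox(-0.4107) = sign(-0.4107)*max(|-0.4107| - 3.19, 0) = 0.0
prox(x) = [0.0, 1.743, 2.477, 0.0]
||prox(x)||_1 = 0.0 + 1.743 + 2.477 + 0.0 = 4.22


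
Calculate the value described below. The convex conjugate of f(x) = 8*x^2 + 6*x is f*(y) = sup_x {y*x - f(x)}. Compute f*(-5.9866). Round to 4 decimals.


f*(y) = sup_x {y*x - a*x^2 - b*x} = sup_x {(y-b)*x - a*x^2}
FOC: (y - b) - 2a*x = 0 => x* = (y - b)/(2a)
x* = (-5.9866 - 6)/(2*8) = -0.7492
f*(-5.9866) = (y-b)^2/(4a) = (-5.9866 - 6)^2/(4*8)
= 143.6786/32 = 4.49


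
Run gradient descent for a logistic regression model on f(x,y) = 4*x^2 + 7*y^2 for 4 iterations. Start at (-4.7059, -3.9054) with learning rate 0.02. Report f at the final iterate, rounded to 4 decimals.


Gradient descent on f(x,y) = 4*x^2 + 7*y^2.
Starting point: (-4.7059, -3.9054), alpha = 0.02
Step 1: grad_x = 2*4*-4.7059 = -37.6472, grad_y = 2*7*-3.9054 = -54.6756
  x_1 = -4.7059 - 0.02*-37.6472 = -3.953
  y_1 = -3.9054 - 0.02*-54.6756 = -2.8119
Step 2: grad_x = 2*4*-3.953 = -31.6236, grad_y = 2*7*-2.8119 = -39.3664
  x_2 = -3.953 - 0.02*-31.6236 = -3.3205
  y_2 = -2.8119 - 0.02*-39.3664 = -2.0246
Step 3: grad_x = 2*4*-3.3205 = -26.5639, grad_y = 2*7*-2.0246 = -28.3438
  x_3 = -3.3205 - 0.02*-26.5639 = -2.7892
  y_3 = -2.0246 - 0.02*-28.3438 = -1.4577
Step 4: grad_x = 2*4*-2.7892 = -22.3136, grad_y = 2*7*-1.4577 = -20.4076
  x_4 = -2.7892 - 0.02*-22.3136 = -2.3429
  y_4 = -1.4577 - 0.02*-20.4076 = -1.0495
f(-2.3429, -1.0495) = 4*(-2.3429)^2 + 7*(-1.0495)^2 = 29.668


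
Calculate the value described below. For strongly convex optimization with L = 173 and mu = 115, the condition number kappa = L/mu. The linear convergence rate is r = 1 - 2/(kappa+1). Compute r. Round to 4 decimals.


Step 1: Compute the condition number.
kappa = L/mu = 173/115 = 1.5043
Step 2: Compute the convergence rate.
r = 1 - 2/(kappa + 1) = 1 - 2*mu/(L + mu) = (L - mu)/(L + mu) = 58/288 = 0.2014


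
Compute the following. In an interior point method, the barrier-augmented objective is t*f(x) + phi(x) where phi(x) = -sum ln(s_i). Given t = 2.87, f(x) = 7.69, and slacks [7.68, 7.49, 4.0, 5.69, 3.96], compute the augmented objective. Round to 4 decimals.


Step 1: Compute log-barrier.
ln values: [2.0386, 2.0136, 1.3863, 1.7387, 1.3762]
phi = -(2.0386 + 2.0136 + 1.3863 + 1.7387 + 1.3762) = -8.5534
Step 2: Compute augmented objective.
t*f(x) = 2.87*7.69 = 22.0703
Total = 22.0703 - 8.5534 = 13.5169


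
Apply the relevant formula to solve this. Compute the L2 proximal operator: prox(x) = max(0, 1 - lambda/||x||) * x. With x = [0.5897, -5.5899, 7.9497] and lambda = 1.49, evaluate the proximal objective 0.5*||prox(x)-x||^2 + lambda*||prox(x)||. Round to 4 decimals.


Step 1: Compute ||x||.
||x|| = 9.7361
Step 2: Compute scaling factor.
scale = max(0, 1 - 1.49/9.7361) = 0.847
Step 3: prox(x) = [0.4995, -4.7344, 6.7331]
||prox(x)|| = 8.2461
Step 4: Proximal objective.
0.5*||prox-x||^2 = 1.1101
lambda*||prox|| = 12.2867
Total = 13.3968


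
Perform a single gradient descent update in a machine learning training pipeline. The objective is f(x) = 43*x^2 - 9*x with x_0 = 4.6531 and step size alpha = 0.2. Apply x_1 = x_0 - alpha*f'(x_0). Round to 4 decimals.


We compute the gradient at x_0 and apply the update.
f'(x) = 86*x - 9
f'(4.6531) = 86*4.6531 - 9 = 391.1666
x_1 = 4.6531 - 0.2*391.1666 = -73.5802


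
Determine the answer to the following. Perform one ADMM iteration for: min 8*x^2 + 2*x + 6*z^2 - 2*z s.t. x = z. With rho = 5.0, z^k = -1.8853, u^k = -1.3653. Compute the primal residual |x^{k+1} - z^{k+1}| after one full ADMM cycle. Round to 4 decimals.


ADMM iteration with rho = 5.0, z^k = -1.8853, u^k = -1.3653
Step 1: x-update.
Minimize 8*x^2 + 2*x + (5.0/2)*(x + 1.8853 - 1.3653)^2
FOC: (2*8 + 5.0)*x = -2 + 5.0*(-1.8853 + 1.3653)
x^{k+1} = -0.219
Step 2: z-update.
Minimize 6*z^2 - 2*z + (5.0/2)*(-0.219 - z - 1.3653)^2
FOC: (2*6 + 5.0)*z = 2 + 5.0*(-0.219 - 1.3653)
z^{k+1} = -0.3483
Step 3: u-update.
u^{k+1} = -1.3653 - 0.219 + 0.3483 = -1.236
Step 4: Primal residual = |-0.219 + 0.3483| = 0.1293


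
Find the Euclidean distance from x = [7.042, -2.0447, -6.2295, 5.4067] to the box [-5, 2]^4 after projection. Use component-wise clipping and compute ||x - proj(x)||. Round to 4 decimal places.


Project each component onto [-5, 2].
clip(7.042) = 2.0, clip(-2.0447) = -2.0447, clip(-6.2295) = -5.0, clip(5.4067) = 2.0
Projection = [2.0, -2.0447, -5.0, 2.0]
Squared diffs: [25.4218, 0.0, 1.5117, 11.6056]
Distance = sqrt(38.5391) = 6.208


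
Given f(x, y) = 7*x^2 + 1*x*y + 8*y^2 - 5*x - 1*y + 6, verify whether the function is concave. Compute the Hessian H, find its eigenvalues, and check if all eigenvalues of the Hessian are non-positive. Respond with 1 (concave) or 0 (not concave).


The Hessian of f(x,y) = 7*x^2 + 1*x*y + 8*y^2 - 5*x - 1*y + 6 is:
H = [[14, 1], [1, 16]]
Trace = 14 + 16 = 30
Determinant = 14*16 - (1)^2 = 223
Discriminant = (30)^2 - 4*223 = 8.0
Eigenvalues: lambda_1 = 13.5858, lambda_2 = 16.4142
The function is not concave.

0


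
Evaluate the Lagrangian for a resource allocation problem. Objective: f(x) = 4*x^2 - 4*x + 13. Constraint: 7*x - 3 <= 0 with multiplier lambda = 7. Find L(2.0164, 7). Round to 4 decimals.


Step 1: Evaluate f(x).
f(2.0164) = 4*2.0164^2 - 4*2.0164 + 13 = 21.1979
Step 2: Evaluate g(x).
g(2.0164) = 7*2.0164 - 3 = 11.1148
Step 3: Compute Lagrangian.
L = 21.1979 + 7*11.1148 = 99.0015


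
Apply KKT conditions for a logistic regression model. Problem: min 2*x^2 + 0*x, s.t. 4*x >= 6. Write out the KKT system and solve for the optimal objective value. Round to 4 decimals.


Step 1: Try lambda = 0 (constraint inactive).
x_unc = 0/(2*2) = 0.0
Check: 4*0.0 = 0.0 < 6 -- violated!
Step 2: Constraint must be active: 4*x = 6
x* = 6/4 = 1.5
lambda = (2*2*1.5 + 0)/4 = 1.5
Step 3: Compute optimal value.
f(x*) = 2*1.5^2 + 0*1.5 = 4.5


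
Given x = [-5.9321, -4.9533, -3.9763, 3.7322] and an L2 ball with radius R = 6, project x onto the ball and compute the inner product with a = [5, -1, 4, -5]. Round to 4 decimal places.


Step 1: Compute ||x|| (intermediates to 6 decimals).
||x|| = sqrt((-5.9321)^2 + (-4.9533)^2 + (-3.9763)^2 + 3.7322^2) = 9.458608
Step 2: Project.
Since ||x|| > R, scale = R/||x|| = 6/9.458608 = 0.634343, proj(x) = scale * x
proj(x) = [-3.762986, -3.142091, -2.522338, 2.367495]
Step 3: Dot product.
a^T * proj(x) = 5*(-3.762986) - 1*(-3.142091) + 4*(-2.522338) - 5*2.367495 = -37.5997


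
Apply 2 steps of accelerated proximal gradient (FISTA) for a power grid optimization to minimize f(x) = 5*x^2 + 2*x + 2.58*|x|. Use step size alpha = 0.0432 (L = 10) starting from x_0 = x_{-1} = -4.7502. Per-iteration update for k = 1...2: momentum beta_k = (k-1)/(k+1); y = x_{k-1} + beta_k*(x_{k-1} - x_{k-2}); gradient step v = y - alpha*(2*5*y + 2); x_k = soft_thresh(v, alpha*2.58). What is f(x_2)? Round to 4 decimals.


FISTA on f(x) = 5*x^2 + 2*x + 2.58*|x|
L = 10, alpha = 0.0432
Iteration 1: beta = 0.0, y = -4.7502 + 0.0*(-4.7502 + 4.7502) = -4.7502
  grad(y) = -45.502, v = y - alpha*grad = -2.7845
  prox(v) = soft_thresh(-2.7845, 0.1115) = -2.6731
Iteration 2: beta = 0.3333, y = -2.6731 + 0.3333*(-2.6731 + 4.7502) = -1.9807
  grad(y) = -17.8068, v = y - alpha*grad = -1.2114
  prox(v) = soft_thresh(-1.2114, 0.1115) = -1.1
f(x_2) = 5*(-1.1)^2 + 2*(-1.1) + 2.58*|-1.1| = 6.6876


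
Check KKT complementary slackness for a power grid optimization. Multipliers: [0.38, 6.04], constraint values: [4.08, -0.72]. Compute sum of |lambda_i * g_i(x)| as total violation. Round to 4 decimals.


KKT complementary slackness check:
lambda_1 * g_1 = 0.38 * 4.08 = 1.5504
lambda_2 * g_2 = 6.04 * -0.72 = -4.3488
Total violation = 1.5504 + 4.3488 = 5.8992


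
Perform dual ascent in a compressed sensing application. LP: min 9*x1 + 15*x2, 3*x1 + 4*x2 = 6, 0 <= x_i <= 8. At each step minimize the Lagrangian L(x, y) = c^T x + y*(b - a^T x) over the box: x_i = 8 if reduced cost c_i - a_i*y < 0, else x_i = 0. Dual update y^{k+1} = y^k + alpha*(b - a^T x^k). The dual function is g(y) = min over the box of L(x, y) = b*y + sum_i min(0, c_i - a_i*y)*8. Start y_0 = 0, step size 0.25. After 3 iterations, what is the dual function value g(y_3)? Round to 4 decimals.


Dual ascent for LP: min 9*x1 + 15*x2, 3*x1 + 4*x2 = 6, 0 <= x_i <= 8
Step 1: y^k = 0.0, reduced costs: (9.0, 15.0)
  x^k = (0.0, 0.0), subgradient = b - a^T x = 6.0
  y^{k+1} = 0.0 + 0.25*6.0 = 1.5
Step 2: y^k = 1.5, reduced costs: (4.5, 9.0)
  x^k = (0.0, 0.0), subgradient = b - a^T x = 6.0
  y^{k+1} = 1.5 + 0.25*6.0 = 3.0
Step 3: y^k = 3.0, reduced costs: (0.0, 3.0)
  x^k = (0.0, 0.0), subgradient = b - a^T x = 6.0
  y^{k+1} = 3.0 + 0.25*6.0 = 4.5
Dual objective at y_3 = 4.5: reduced costs (-4.5, -3.0), box minimizer x = (8.0, 8.0)
g(y_3) = b*y + (c1 - a1*y)*x1 + (c2 - a2*y)*x2 = 6*4.5 + (-4.5)*8.0 + (-3.0)*8.0 = 27.0 - 36.0 - 24.0 = -33.0


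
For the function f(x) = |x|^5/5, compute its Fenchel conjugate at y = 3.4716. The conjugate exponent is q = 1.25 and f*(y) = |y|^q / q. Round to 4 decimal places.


The conjugate exponent q satisfies 1/p + 1/q = 1.
p = 5, so q = 5/(5 - 1) = 1.25
|y|^q = 3.4716^1.25 = 4.7387
f*(3.4716) = 4.7387 / 1.25 = 3.791


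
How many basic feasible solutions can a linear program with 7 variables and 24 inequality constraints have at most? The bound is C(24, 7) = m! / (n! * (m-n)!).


Each vertex corresponds to some choice of n active constraints out of m, so the number of vertices is at most C(m, n) = m! / (n!(m-n)!).
m = 24, n = 7
Numerator: 24 * 23 * 22 * 21 * 20 * 19 * 18
Denominator: 7! = 5040
C(24, 7) = 346104


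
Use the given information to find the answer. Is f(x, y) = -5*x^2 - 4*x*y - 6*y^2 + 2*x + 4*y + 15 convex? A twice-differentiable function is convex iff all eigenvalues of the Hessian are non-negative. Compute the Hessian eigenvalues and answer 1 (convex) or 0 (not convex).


The Hessian of f(x,y) = -5*x^2 - 4*x*y - 6*y^2 + 2*x + 4*y + 15 is:
H = [[-10, -4], [-4, -12]]
Trace = -10 - 12 = -22
Determinant = -10*-12 - (-4)^2 = 104
Discriminant = (-22)^2 - 4*104 = 68.0
Eigenvalues: lambda_1 = -15.1231, lambda_2 = -6.8769
The function is not convex.

0


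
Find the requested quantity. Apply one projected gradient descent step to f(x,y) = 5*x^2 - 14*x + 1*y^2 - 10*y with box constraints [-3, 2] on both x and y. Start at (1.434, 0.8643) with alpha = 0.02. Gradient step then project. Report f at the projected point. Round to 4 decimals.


Step 1: Compute gradient at (1.434, 0.8643).
grad_x = 2*5*1.434 - 14 = 0.34
grad_y = 2*1*0.8643 - 10 = -8.2714
Step 2: Gradient step.
x_raw = 1.434 - 0.02*0.34 = 1.4272
y_raw = 0.8643 - 0.02*-8.2714 = 1.0297
Step 3: Project onto [-3, 2].
x_proj = clip(1.4272) = 1.4272
y_proj = clip(1.0297) = 1.0297
Step 4: Evaluate f.
f(1.4272, 1.0297) = -19.0332


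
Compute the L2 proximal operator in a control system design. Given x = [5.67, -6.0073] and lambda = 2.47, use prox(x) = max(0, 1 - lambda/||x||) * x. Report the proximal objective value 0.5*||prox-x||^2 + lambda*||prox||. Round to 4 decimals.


Step 1: Compute ||x||.
||x|| = 8.2605
Step 2: Compute scaling factor.
scale = max(0, 1 - 2.47/8.2605) = 0.701
Step 3: prox(x) = [3.9746, -4.211]
||prox(x)|| = 5.7905
Step 4: Proximal objective.
0.5*||prox-x||^2 = 3.0505
lambda*||prox|| = 14.3025
Total = 17.3531


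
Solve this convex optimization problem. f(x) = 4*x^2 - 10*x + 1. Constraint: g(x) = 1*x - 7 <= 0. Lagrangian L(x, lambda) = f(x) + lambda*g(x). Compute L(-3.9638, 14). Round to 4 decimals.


Step 1: Evaluate f(x).
f(-3.9638) = 4*(-3.9638)^2 - 10*(-3.9638) + 1 = 103.4848
Step 2: Evaluate g(x).
g(-3.9638) = 1*-3.9638 - 7 = -10.9638
Step 3: Compute Lagrangian.
L = 103.4848 + 14*-10.9638 = -50.0084


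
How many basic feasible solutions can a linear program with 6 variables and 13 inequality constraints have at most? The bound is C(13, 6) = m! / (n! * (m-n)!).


Each vertex corresponds to some choice of n active constraints out of m, so the number of vertices is at most C(m, n) = m! / (n!(m-n)!).
m = 13, n = 6
Numerator: 13 * 12 * 11 * 10 * 9 * 8
Denominator: 6! = 720
C(13, 6) = 1716


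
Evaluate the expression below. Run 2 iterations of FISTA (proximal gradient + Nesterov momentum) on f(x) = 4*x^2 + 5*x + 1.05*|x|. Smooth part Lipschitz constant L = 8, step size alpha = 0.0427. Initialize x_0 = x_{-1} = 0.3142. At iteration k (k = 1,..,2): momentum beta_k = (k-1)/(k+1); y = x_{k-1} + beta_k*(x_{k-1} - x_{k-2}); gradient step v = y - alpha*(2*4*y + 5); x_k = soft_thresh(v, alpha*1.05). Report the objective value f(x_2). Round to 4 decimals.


FISTA on f(x) = 4*x^2 + 5*x + 1.05*|x|
L = 8, alpha = 0.0427
Iteration 1: beta = 0.0, y = 0.3142 + 0.0*(0.3142 - 0.3142) = 0.3142
  grad(y) = 7.5136, v = y - alpha*grad = -0.0066
  prox(v) = soft_thresh(-0.0066, 0.0448) = 0.0
Iteration 2: beta = 0.3333, y = 0.0 + 0.3333*(0.0 - 0.3142) = -0.1047
  grad(y) = 4.1621, v = y - alpha*grad = -0.2825
  prox(v) = soft_thresh(-0.2825, 0.0448) = -0.2376
f(x_2) = 4*(-0.2376)^2 + 5*(-0.2376) + 1.05*|-0.2376| = -0.7127


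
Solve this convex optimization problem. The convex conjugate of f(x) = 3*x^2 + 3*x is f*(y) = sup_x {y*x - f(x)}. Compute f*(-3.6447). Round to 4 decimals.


f*(y) = sup_x {y*x - a*x^2 - b*x} = sup_x {(y-b)*x - a*x^2}
FOC: (y - b) - 2a*x = 0 => x* = (y - b)/(2a)
x* = (-3.6447 - 3)/(2*3) = -1.1075
f*(-3.6447) = (y-b)^2/(4a) = (-3.6447 - 3)^2/(4*3)
= 44.152/12 = 3.6793


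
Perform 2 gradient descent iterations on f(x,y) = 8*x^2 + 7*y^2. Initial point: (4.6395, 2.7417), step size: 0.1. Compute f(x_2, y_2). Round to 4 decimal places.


Gradient descent on f(x,y) = 8*x^2 + 7*y^2.
Starting point: (4.6395, 2.7417), alpha = 0.1
Step 1: grad_x = 2*8*4.6395 = 74.232, grad_y = 2*7*2.7417 = 38.3838
  x_1 = 4.6395 - 0.1*74.232 = -2.7837
  y_1 = 2.7417 - 0.1*38.3838 = -1.0967
Step 2: grad_x = 2*8*-2.7837 = -44.5392, grad_y = 2*7*-1.0967 = -15.3535
  x_2 = -2.7837 - 0.1*-44.5392 = 1.6702
  y_2 = -1.0967 - 0.1*-15.3535 = 0.4387
f(1.6702, 0.4387) = 8*1.6702^2 + 7*0.4387^2 = 23.6641


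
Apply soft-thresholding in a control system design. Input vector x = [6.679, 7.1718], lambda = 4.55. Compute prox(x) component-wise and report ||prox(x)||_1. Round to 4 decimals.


Soft-thresholding with lambda = 4.55:
prox(6.679) = sign(6.679)*max(|6.679| - 4.55, 0) = 2.129
prox(7.1718) = sign(7.1718)*max(|7.1718| - 4.55, 0) = 2.6218
prox(x) = [2.129, 2.6218]
||prox(x)||_1 = 2.129 + 2.6218 = 4.7508


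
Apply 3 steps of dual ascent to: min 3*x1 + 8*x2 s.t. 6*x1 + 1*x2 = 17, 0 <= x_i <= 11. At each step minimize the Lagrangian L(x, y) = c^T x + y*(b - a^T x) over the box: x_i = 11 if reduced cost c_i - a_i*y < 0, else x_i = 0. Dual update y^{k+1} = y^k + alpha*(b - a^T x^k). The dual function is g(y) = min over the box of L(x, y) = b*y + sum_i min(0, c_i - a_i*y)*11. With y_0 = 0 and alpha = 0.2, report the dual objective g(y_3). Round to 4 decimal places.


Dual ascent for LP: min 3*x1 + 8*x2, 6*x1 + 1*x2 = 17, 0 <= x_i <= 11
Step 1: y^k = 0.0, reduced costs: (3.0, 8.0)
  x^k = (0.0, 0.0), subgradient = b - a^T x = 17.0
  y^{k+1} = 0.0 + 0.2*17.0 = 3.4
Step 2: y^k = 3.4, reduced costs: (-17.4, 4.6)
  x^k = (11.0, 0.0), subgradient = b - a^T x = -49.0
  y^{k+1} = 3.4 + 0.2*-49.0 = -6.4
Step 3: y^k = -6.4, reduced costs: (41.4, 14.4)
  x^k = (0.0, 0.0), subgradient = b - a^T x = 17.0
  y^{k+1} = -6.4 + 0.2*17.0 = -3.0
Dual objective at y_3 = -3.0: reduced costs (21.0, 11.0), box minimizer x = (0.0, 0.0)
g(y_3) = b*y + (c1 - a1*y)*x1 + (c2 - a2*y)*x2 = 17*(-3.0) + 21.0*0.0 + 11.0*0.0 = -51.0 + 0.0 + 0.0 = -51.0


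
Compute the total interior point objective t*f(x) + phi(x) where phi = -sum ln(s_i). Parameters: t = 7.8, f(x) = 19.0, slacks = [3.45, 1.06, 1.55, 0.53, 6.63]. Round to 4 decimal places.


Step 1: Compute log-barrier.
ln values: [1.2384, 0.0583, 0.4383, -0.6349, 1.8916]
phi = -(1.2384 + 0.0583 + 0.4383 - 0.6349 + 1.8916) = -2.9916
Step 2: Compute augmented objective.
t*f(x) = 7.8*19.0 = 148.2
Total = 148.2 - 2.9916 = 145.2084


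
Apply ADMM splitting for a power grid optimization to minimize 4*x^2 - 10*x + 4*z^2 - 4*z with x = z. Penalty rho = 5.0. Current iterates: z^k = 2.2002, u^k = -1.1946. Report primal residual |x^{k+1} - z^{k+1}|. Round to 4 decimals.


ADMM iteration with rho = 5.0, z^k = 2.2002, u^k = -1.1946
Step 1: x-update.
Minimize 4*x^2 - 10*x + (5.0/2)*(x - 2.2002 - 1.1946)^2
FOC: (2*4 + 5.0)*x = 10 + 5.0*(2.2002 + 1.1946)
x^{k+1} = 2.0749
Step 2: z-update.
Minimize 4*z^2 - 4*z + (5.0/2)*(2.0749 - z - 1.1946)^2
FOC: (2*4 + 5.0)*z = 4 + 5.0*(2.0749 - 1.1946)
z^{k+1} = 0.6463
Step 3: u-update.
u^{k+1} = -1.1946 + 2.0749 - 0.6463 = 0.234
Step 4: Primal residual = |2.0749 - 0.6463| = 1.4286


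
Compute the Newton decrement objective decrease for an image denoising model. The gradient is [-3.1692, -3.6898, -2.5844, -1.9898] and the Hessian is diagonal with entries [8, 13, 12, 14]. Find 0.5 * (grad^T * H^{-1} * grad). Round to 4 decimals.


Step 1: H is diagonal, so H^(-1) * g = [-0.3962, -0.2838, -0.2154, -0.1421].
Step 2: g^T H^(-1) g = sum_i g_i^2 / H_ii
  = (-3.1692)^2/8 + (-3.6898)^2/13 + (-2.5844)^2/12 + (-1.9898)^2/14
  = 1.2555 + 1.0473 + 0.5566 + 0.2828 = 3.1422
Step 3: Objective decrease = 0.5 * g^T H^(-1) g = 1.5711


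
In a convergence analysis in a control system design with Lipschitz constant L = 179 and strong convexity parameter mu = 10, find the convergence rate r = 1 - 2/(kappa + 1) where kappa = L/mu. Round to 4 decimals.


Step 1: Compute the condition number.
kappa = L/mu = 179/10 = 17.9
Step 2: Compute the convergence rate.
r = 1 - 2/(kappa + 1) = 1 - 2*mu/(L + mu) = (L - mu)/(L + mu) = 169/189 = 0.8942


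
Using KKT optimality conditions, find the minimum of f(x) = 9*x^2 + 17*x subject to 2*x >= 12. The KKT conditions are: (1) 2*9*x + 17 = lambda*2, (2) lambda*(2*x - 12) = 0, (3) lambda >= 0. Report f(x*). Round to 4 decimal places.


Step 1: Try lambda = 0 (constraint inactive).
x_unc = -17/(2*9) = -0.9444
Check: 2*-0.9444 = -1.8888 < 12 -- violated!
Step 2: Constraint must be active: 2*x = 12
x* = 12/2 = 6.0
lambda = (2*9*6.0 + 17)/2 = 62.5
Step 3: Compute optimal value.
f(x*) = 9*6.0^2 + 17*6.0 = 426.0


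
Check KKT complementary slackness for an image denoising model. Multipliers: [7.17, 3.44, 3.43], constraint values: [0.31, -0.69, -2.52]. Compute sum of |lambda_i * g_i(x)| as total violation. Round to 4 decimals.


KKT complementary slackness check:
lambda_1 * g_1 = 7.17 * 0.31 = 2.2227
lambda_2 * g_2 = 3.44 * -0.69 = -2.3736
lambda_3 * g_3 = 3.43 * -2.52 = -8.6436
Total violation = 2.2227 + 2.3736 + 8.6436 = 13.2399


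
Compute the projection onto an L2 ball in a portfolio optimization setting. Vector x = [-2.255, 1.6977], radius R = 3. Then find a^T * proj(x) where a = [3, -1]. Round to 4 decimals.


Step 1: Compute ||x|| (intermediates to 6 decimals).
||x|| = sqrt((-2.255)^2 + 1.6977^2) = 2.822625
Step 2: Project.
Since ||x|| <= R, proj = x (no scaling needed).
proj(x) = [-2.255, 1.6977]
Step 3: Dot product.
a^T * proj(x) = 3*(-2.255) - 1*1.6977 = -8.4627


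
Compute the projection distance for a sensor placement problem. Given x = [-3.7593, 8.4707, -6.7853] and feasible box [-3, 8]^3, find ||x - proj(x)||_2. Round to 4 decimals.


Project each component onto [-3, 8].
clip(-3.7593) = -3.0, clip(8.4707) = 8.0, clip(-6.7853) = -3.0
Projection = [-3.0, 8.0, -3.0]
Squared diffs: [0.5765, 0.2216, 14.3285]
Distance = sqrt(15.1266) = 3.8893


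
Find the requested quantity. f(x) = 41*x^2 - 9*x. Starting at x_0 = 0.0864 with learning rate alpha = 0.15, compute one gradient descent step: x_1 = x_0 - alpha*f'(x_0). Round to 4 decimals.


We compute the gradient at x_0 and apply the update.
f'(x) = 82*x - 9
f'(0.0864) = 82*0.0864 - 9 = -1.9152
x_1 = 0.0864 - 0.15*-1.9152 = 0.3737


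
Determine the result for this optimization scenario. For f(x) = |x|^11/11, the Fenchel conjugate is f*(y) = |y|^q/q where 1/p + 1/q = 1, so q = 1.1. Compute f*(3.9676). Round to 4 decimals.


The conjugate exponent q satisfies 1/p + 1/q = 1.
p = 11, so q = 11/(11 - 1) = 1.1
|y|^q = 3.9676^1.1 = 4.5539
f*(3.9676) = 4.5539 / 1.1 = 4.1399


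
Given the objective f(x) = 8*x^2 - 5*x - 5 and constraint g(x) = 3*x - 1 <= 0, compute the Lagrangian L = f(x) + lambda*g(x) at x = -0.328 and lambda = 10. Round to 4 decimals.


Step 1: Evaluate f(x).
f(-0.328) = 8*(-0.328)^2 - 5*(-0.328) - 5 = -2.4993
Step 2: Evaluate g(x).
g(-0.328) = 3*-0.328 - 1 = -1.984
Step 3: Compute Lagrangian.
L = -2.4993 + 10*-1.984 = -22.3393


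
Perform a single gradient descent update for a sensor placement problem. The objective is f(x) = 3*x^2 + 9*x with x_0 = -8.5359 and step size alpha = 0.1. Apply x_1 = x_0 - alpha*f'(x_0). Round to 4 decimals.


We compute the gradient at x_0 and apply the update.
f'(x) = 6*x + 9
f'(-8.5359) = 6*-8.5359 + 9 = -42.2154
x_1 = -8.5359 - 0.1*-42.2154 = -4.3144


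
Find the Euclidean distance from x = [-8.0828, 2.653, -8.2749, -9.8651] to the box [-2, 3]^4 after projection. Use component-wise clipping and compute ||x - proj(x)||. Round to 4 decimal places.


Project each component onto [-2, 3].
clip(-8.0828) = -2.0, clip(2.653) = 2.653, clip(-8.2749) = -2.0, clip(-9.8651) = -2.0
Projection = [-2.0, 2.653, -2.0, -2.0]
Squared diffs: [37.0005, 0.0, 39.3744, 61.8598]
Distance = sqrt(138.2347) = 11.7573


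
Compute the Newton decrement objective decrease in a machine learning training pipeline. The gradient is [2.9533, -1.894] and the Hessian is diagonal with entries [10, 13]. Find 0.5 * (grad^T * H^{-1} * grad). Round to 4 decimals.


Step 1: H is diagonal, so H^(-1) * g = [0.2953, -0.1457].
Step 2: g^T H^(-1) g = sum_i g_i^2 / H_ii
  = (2.9533)^2/10 + (-1.894)^2/13
  = 0.8722 + 0.2759 = 1.1481
Step 3: Objective decrease = 0.5 * g^T H^(-1) g = 0.5741


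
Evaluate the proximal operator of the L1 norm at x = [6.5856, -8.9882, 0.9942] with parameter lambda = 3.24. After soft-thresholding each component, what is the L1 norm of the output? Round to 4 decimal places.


Soft-thresholding with lambda = 3.24:
prox(6.5856) = sign(6.5856)*max(|6.5856| - 3.24, 0) = 3.3456
prox(-8.9882) = sign(-8.9882)*max(|-8.9882| - 3.24, 0) = -5.7482
prox(0.9942) = sign(0.9942)*max(|0.9942| - 3.24, 0) = 0.0
prox(x) = [3.3456, -5.7482, 0.0]
||prox(x)||_1 = 3.3456 + 5.7482 + 0.0 = 9.0938


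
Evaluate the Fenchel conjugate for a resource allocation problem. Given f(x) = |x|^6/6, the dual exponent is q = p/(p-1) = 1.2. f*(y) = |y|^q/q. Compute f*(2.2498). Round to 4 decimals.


The conjugate exponent q satisfies 1/p + 1/q = 1.
p = 6, so q = 6/(6 - 1) = 1.2
|y|^q = 2.2498^1.2 = 2.6459
f*(2.2498) = 2.6459 / 1.2 = 2.2049


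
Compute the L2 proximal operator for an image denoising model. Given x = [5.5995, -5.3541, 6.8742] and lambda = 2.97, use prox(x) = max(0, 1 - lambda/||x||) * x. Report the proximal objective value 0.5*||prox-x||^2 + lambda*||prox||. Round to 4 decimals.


Step 1: Compute ||x||.
||x|| = 10.3574
Step 2: Compute scaling factor.
scale = max(0, 1 - 2.97/10.3574) = 0.7132
Step 3: prox(x) = [3.9938, -3.8188, 4.903]
||prox(x)|| = 7.3874
Step 4: Proximal objective.
0.5*||prox-x||^2 = 4.4105
lambda*||prox|| = 21.9406
Total = 26.351


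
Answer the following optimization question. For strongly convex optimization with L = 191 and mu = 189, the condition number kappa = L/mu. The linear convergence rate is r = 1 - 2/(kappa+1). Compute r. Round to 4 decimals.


Step 1: Compute the condition number.
kappa = L/mu = 191/189 = 1.0106
Step 2: Compute the convergence rate.
r = 1 - 2/(kappa + 1) = 1 - 2*mu/(L + mu) = (L - mu)/(L + mu) = 2/380 = 0.0053


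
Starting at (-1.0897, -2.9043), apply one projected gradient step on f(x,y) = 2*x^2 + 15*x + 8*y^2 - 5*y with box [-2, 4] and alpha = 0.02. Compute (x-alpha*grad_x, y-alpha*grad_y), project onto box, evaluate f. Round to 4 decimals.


Step 1: Compute gradient at (-1.0897, -2.9043).
grad_x = 2*2*-1.0897 + 15 = 10.6412
grad_y = 2*8*-2.9043 - 5 = -51.4688
Step 2: Gradient step.
x_raw = -1.0897 - 0.02*10.6412 = -1.3025
y_raw = -2.9043 - 0.02*-51.4688 = -1.8749
Step 3: Project onto [-2, 4].
x_proj = clip(-1.3025) = -1.3025
y_proj = clip(-1.8749) = -1.8749
Step 4: Evaluate f.
f(-1.3025, -1.8749) = 21.3526


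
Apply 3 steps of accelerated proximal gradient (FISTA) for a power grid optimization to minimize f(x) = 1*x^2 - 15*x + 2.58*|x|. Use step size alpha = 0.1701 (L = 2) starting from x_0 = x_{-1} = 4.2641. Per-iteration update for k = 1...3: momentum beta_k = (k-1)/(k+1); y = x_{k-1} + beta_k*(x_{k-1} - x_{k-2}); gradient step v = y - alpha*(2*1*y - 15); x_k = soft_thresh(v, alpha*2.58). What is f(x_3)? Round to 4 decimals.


FISTA on f(x) = 1*x^2 - 15*x + 2.58*|x|
L = 2, alpha = 0.1701
Iteration 1: beta = 0.0, y = 4.2641 + 0.0*(4.2641 - 4.2641) = 4.2641
  grad(y) = -6.4718, v = y - alpha*grad = 5.365
  prox(v) = soft_thresh(5.365, 0.4389) = 4.9261
Iteration 2: beta = 0.3333, y = 4.9261 + 0.3333*(4.9261 - 4.2641) = 5.1468
  grad(y) = -4.7065, v = y - alpha*grad = 5.9473
  prox(v) = soft_thresh(5.9473, 0.4389) = 5.5085
Iteration 3: beta = 0.5, y = 5.5085 + 0.5*(5.5085 - 4.9261) = 5.7997
  grad(y) = -3.4007, v = y - alpha*grad = 6.3781
  prox(v) = soft_thresh(6.3781, 0.4389) = 5.9393
f(x_3) = 1*5.9393^2 - 15*5.9393 + 2.58*|5.9393| = -38.4908


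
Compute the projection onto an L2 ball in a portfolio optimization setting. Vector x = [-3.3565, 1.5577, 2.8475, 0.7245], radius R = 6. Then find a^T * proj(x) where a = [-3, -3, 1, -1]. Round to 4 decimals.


Step 1: Compute ||x|| (intermediates to 6 decimals).
||x|| = sqrt((-3.3565)^2 + 1.5577^2 + 2.8475^2 + 0.7245^2) = 4.725006
Step 2: Project.
Since ||x|| <= R, proj = x (no scaling needed).
proj(x) = [-3.3565, 1.5577, 2.8475, 0.7245]
Step 3: Dot product.
a^T * proj(x) = -3*(-3.3565) - 3*1.5577 + 1*2.8475 - 1*0.7245 = 7.5194


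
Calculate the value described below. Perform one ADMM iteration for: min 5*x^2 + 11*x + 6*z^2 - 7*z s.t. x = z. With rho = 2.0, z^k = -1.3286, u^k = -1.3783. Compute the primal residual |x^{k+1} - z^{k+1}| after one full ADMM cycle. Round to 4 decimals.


ADMM iteration with rho = 2.0, z^k = -1.3286, u^k = -1.3783
Step 1: x-update.
Minimize 5*x^2 + 11*x + (2.0/2)*(x + 1.3286 - 1.3783)^2
FOC: (2*5 + 2.0)*x = -11 + 2.0*(-1.3286 + 1.3783)
x^{k+1} = -0.9084
Step 2: z-update.
Minimize 6*z^2 - 7*z + (2.0/2)*(-0.9084 - z - 1.3783)^2
FOC: (2*6 + 2.0)*z = 7 + 2.0*(-0.9084 - 1.3783)
z^{k+1} = 0.1733
Step 3: u-update.
u^{k+1} = -1.3783 - 0.9084 - 0.1733 = -2.46
Step 4: Primal residual = |-0.9084 - 0.1733| = 1.0817


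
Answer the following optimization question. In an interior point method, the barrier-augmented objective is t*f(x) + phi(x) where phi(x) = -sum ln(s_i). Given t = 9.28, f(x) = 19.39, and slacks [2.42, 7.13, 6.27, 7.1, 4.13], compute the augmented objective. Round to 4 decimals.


Step 1: Compute log-barrier.
ln values: [0.8838, 1.9643, 1.8358, 1.9601, 1.4183]
phi = -(0.8838 + 1.9643 + 1.8358 + 1.9601 + 1.4183) = -8.0622
Step 2: Compute augmented objective.
t*f(x) = 9.28*19.39 = 179.9392
Total = 179.9392 - 8.0622 = 171.877


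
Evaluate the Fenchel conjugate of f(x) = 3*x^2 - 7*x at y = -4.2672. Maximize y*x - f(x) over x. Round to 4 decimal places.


f*(y) = sup_x {y*x - a*x^2 - b*x} = sup_x {(y-b)*x - a*x^2}
FOC: (y - b) - 2a*x = 0 => x* = (y - b)/(2a)
x* = (-4.2672 + 7)/(2*3) = 0.4555
f*(-4.2672) = (y-b)^2/(4a) = (-4.2672 + 7)^2/(4*3)
= 7.4682/12 = 0.6223


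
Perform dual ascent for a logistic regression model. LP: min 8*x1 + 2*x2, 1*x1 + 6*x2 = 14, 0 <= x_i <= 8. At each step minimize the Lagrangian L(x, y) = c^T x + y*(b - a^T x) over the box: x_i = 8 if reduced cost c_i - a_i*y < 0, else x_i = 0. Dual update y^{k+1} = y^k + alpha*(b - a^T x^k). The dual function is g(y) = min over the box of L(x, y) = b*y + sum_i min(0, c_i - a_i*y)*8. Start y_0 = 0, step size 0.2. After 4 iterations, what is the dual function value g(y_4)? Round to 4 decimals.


Dual ascent for LP: min 8*x1 + 2*x2, 1*x1 + 6*x2 = 14, 0 <= x_i <= 8
Step 1: y^k = 0.0, reduced costs: (8.0, 2.0)
  x^k = (0.0, 0.0), subgradient = b - a^T x = 14.0
  y^{k+1} = 0.0 + 0.2*14.0 = 2.8
Step 2: y^k = 2.8, reduced costs: (5.2, -14.8)
  x^k = (0.0, 8.0), subgradient = b - a^T x = -34.0
  y^{k+1} = 2.8 + 0.2*-34.0 = -4.0
Step 3: y^k = -4.0, reduced costs: (12.0, 26.0)
  x^k = (0.0, 0.0), subgradient = b - a^T x = 14.0
  y^{k+1} = -4.0 + 0.2*14.0 = -1.2
Step 4: y^k = -1.2, reduced costs: (9.2, 9.2)
  x^k = (0.0, 0.0), subgradient = b - a^T x = 14.0
  y^{k+1} = -1.2 + 0.2*14.0 = 1.6
Dual objective at y_4 = 1.6: reduced costs (6.4, -7.6), box minimizer x = (0.0, 8.0)
g(y_4) = b*y + (c1 - a1*y)*x1 + (c2 - a2*y)*x2 = 14*1.6 + 6.4*0.0 + (-7.6)*8.0 = 22.4 + 0.0 - 60.8 = -38.4


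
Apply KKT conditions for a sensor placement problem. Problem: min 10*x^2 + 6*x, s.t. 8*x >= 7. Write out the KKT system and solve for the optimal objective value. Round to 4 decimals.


Step 1: Try lambda = 0 (constraint inactive).
x_unc = -6/(2*10) = -0.3
Check: 8*-0.3 = -2.4 < 7 -- violated!
Step 2: Constraint must be active: 8*x = 7
x* = 7/8 = 0.875
lambda = (2*10*0.875 + 6)/8 = 2.9375
Step 3: Compute optimal value.
f(x*) = 10*0.875^2 + 6*0.875 = 12.9063


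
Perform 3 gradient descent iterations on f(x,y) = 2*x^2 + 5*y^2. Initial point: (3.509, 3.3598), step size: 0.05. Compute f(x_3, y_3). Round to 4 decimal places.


Gradient descent on f(x,y) = 2*x^2 + 5*y^2.
Starting point: (3.509, 3.3598), alpha = 0.05
Step 1: grad_x = 2*2*3.509 = 14.036, grad_y = 2*5*3.3598 = 33.598
  x_1 = 3.509 - 0.05*14.036 = 2.8072
  y_1 = 3.3598 - 0.05*33.598 = 1.6799
Step 2: grad_x = 2*2*2.8072 = 11.2288, grad_y = 2*5*1.6799 = 16.799
  x_2 = 2.8072 - 0.05*11.2288 = 2.2458
  y_2 = 1.6799 - 0.05*16.799 = 0.84
Step 3: grad_x = 2*2*2.2458 = 8.983, grad_y = 2*5*0.84 = 8.3995
  x_3 = 2.2458 - 0.05*8.983 = 1.7966
  y_3 = 0.84 - 0.05*8.3995 = 0.42
f(1.7966, 0.42) = 2*1.7966^2 + 5*0.42^2 = 7.3375


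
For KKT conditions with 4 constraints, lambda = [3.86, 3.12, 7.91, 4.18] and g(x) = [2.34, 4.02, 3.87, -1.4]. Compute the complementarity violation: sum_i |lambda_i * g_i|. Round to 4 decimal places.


KKT complementary slackness check:
lambda_1 * g_1 = 3.86 * 2.34 = 9.0324
lambda_2 * g_2 = 3.12 * 4.02 = 12.5424
lambda_3 * g_3 = 7.91 * 3.87 = 30.6117
lambda_4 * g_4 = 4.18 * -1.4 = -5.852
Total violation = 9.0324 + 12.5424 + 30.6117 + 5.852 = 58.0385


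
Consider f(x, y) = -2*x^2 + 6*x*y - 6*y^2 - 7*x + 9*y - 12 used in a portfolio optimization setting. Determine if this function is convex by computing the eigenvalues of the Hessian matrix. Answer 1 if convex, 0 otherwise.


The Hessian of f(x,y) = -2*x^2 + 6*x*y - 6*y^2 - 7*x + 9*y - 12 is:
H = [[-4, 6], [6, -12]]
Trace = -4 - 12 = -16
Determinant = -4*-12 - (6)^2 = 12
Discriminant = (-16)^2 - 4*12 = 208.0
Eigenvalues: lambda_1 = -15.2111, lambda_2 = -0.7889
The function is not convex.

0


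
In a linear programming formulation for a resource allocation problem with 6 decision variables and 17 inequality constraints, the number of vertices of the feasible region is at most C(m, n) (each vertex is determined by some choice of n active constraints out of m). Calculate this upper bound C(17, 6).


Each vertex corresponds to some choice of n active constraints out of m, so the number of vertices is at most C(m, n) = m! / (n!(m-n)!).
m = 17, n = 6
Numerator: 17 * 16 * 15 * 14 * 13 * 12
Denominator: 6! = 720
C(17, 6) = 12376


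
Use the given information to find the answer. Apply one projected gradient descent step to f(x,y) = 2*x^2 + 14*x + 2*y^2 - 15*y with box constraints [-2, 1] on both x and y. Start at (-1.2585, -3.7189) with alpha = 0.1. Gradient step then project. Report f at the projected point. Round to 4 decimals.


Step 1: Compute gradient at (-1.2585, -3.7189).
grad_x = 2*2*-1.2585 + 14 = 8.966
grad_y = 2*2*-3.7189 - 15 = -29.8756
Step 2: Gradient step.
x_raw = -1.2585 - 0.1*8.966 = -2.1551
y_raw = -3.7189 - 0.1*-29.8756 = -0.7313
Step 3: Project onto [-2, 1].
x_proj = clip(-2.1551) = -2.0
y_proj = clip(-0.7313) = -0.7313
Step 4: Evaluate f.
f(-2.0, -0.7313) = -7.9602


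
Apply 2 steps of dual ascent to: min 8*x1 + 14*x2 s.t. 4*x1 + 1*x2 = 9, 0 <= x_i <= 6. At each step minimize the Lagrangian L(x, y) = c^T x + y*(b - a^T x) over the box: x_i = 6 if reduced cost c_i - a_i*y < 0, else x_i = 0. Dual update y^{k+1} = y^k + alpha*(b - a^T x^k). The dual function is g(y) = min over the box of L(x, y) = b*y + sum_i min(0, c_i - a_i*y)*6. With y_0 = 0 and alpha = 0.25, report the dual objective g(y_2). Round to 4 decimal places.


Dual ascent for LP: min 8*x1 + 14*x2, 4*x1 + 1*x2 = 9, 0 <= x_i <= 6
Step 1: y^k = 0.0, reduced costs: (8.0, 14.0)
  x^k = (0.0, 0.0), subgradient = b - a^T x = 9.0
  y^{k+1} = 0.0 + 0.25*9.0 = 2.25
Step 2: y^k = 2.25, reduced costs: (-1.0, 11.75)
  x^k = (6.0, 0.0), subgradient = b - a^T x = -15.0
  y^{k+1} = 2.25 + 0.25*-15.0 = -1.5
Dual objective at y_2 = -1.5: reduced costs (14.0, 15.5), box minimizer x = (0.0, 0.0)
g(y_2) = b*y + (c1 - a1*y)*x1 + (c2 - a2*y)*x2 = 9*(-1.5) + 14.0*0.0 + 15.5*0.0 = -13.5 + 0.0 + 0.0 = -13.5


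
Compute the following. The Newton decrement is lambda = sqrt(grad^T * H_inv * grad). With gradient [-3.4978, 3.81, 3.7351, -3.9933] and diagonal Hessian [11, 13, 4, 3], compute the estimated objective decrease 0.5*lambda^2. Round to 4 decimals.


Step 1: H is diagonal, so H^(-1) * g = [-0.318, 0.2931, 0.9338, -1.3311].
Step 2: g^T H^(-1) g = sum_i g_i^2 / H_ii
  = (-3.4978)^2/11 + (3.81)^2/13 + (3.7351)^2/4 + (-3.9933)^2/3
  = 1.1122 + 1.1166 + 3.4877 + 5.3155 = 11.0321
Step 3: Objective decrease = 0.5 * g^T H^(-1) g = 5.516


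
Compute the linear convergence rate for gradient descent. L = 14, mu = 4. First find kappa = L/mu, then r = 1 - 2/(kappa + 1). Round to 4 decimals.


Step 1: Compute the condition number.
kappa = L/mu = 14/4 = 3.5
Step 2: Compute the convergence rate.
r = 1 - 2/(kappa + 1) = 1 - 2*mu/(L + mu) = (L - mu)/(L + mu) = 10/18 = 0.5556


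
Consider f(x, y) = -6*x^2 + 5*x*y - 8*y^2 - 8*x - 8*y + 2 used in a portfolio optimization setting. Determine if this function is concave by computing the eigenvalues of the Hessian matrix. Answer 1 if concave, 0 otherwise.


The Hessian of f(x,y) = -6*x^2 + 5*x*y - 8*y^2 - 8*x - 8*y + 2 is:
H = [[-12, 5], [5, -16]]
Trace = -12 - 16 = -28
Determinant = -12*-16 - (5)^2 = 167
Discriminant = (-28)^2 - 4*167 = 116.0
Eigenvalues: lambda_1 = -19.3852, lambda_2 = -8.6148
The function is concave.

1


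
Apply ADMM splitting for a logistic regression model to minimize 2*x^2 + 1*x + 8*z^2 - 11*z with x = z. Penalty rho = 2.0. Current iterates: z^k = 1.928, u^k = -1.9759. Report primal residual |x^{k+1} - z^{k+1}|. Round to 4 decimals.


ADMM iteration with rho = 2.0, z^k = 1.928, u^k = -1.9759
Step 1: x-update.
Minimize 2*x^2 + 1*x + (2.0/2)*(x - 1.928 - 1.9759)^2
FOC: (2*2 + 2.0)*x = -1 + 2.0*(1.928 + 1.9759)
x^{k+1} = 1.1346
Step 2: z-update.
Minimize 8*z^2 - 11*z + (2.0/2)*(1.1346 - z - 1.9759)^2
FOC: (2*8 + 2.0)*z = 11 + 2.0*(1.1346 - 1.9759)
z^{k+1} = 0.5176
Step 3: u-update.
u^{k+1} = -1.9759 + 1.1346 - 0.5176 = -1.3589
Step 4: Primal residual = |1.1346 - 0.5176| = 0.617
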